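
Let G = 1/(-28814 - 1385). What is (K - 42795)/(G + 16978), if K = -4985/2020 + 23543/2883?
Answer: -14901582606781/5912671137372 ≈ -2.5203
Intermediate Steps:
K = 6637021/1164732 (K = -4985*1/2020 + 23543*(1/2883) = -997/404 + 23543/2883 = 6637021/1164732 ≈ 5.6983)
G = -1/30199 (G = 1/(-30199) = -1/30199 ≈ -3.3114e-5)
(K - 42795)/(G + 16978) = (6637021/1164732 - 42795)/(-1/30199 + 16978) = -49838068919/(1164732*512718621/30199) = -49838068919/1164732*30199/512718621 = -14901582606781/5912671137372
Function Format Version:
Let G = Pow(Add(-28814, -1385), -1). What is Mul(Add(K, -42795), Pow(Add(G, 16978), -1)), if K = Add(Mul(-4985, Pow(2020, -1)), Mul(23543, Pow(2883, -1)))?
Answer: Rational(-14901582606781, 5912671137372) ≈ -2.5203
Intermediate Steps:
K = Rational(6637021, 1164732) (K = Add(Mul(-4985, Rational(1, 2020)), Mul(23543, Rational(1, 2883))) = Add(Rational(-997, 404), Rational(23543, 2883)) = Rational(6637021, 1164732) ≈ 5.6983)
G = Rational(-1, 30199) (G = Pow(-30199, -1) = Rational(-1, 30199) ≈ -3.3114e-5)
Mul(Add(K, -42795), Pow(Add(G, 16978), -1)) = Mul(Add(Rational(6637021, 1164732), -42795), Pow(Add(Rational(-1, 30199), 16978), -1)) = Mul(Rational(-49838068919, 1164732), Pow(Rational(512718621, 30199), -1)) = Mul(Rational(-49838068919, 1164732), Rational(30199, 512718621)) = Rational(-14901582606781, 5912671137372)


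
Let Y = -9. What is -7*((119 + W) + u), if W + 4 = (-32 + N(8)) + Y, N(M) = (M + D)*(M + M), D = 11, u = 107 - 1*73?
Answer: -2884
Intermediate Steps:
u = 34 (u = 107 - 73 = 34)
N(M) = 2*M*(11 + M) (N(M) = (M + 11)*(M + M) = (11 + M)*(2*M) = 2*M*(11 + M))
W = 259 (W = -4 + ((-32 + 2*8*(11 + 8)) - 9) = -4 + ((-32 + 2*8*19) - 9) = -4 + ((-32 + 304) - 9) = -4 + (272 - 9) = -4 + 263 = 259)
-7*((119 + W) + u) = -7*((119 + 259) + 34) = -7*(378 + 34) = -7*412 = -2884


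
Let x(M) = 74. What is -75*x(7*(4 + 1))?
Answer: -5550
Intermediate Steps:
-75*x(7*(4 + 1)) = -75*74 = -5550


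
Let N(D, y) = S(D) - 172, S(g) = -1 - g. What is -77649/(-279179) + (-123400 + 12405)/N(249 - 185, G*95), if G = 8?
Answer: 392479442/837537 ≈ 468.61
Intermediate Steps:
N(D, y) = -173 - D (N(D, y) = (-1 - D) - 172 = -173 - D)
-77649/(-279179) + (-123400 + 12405)/N(249 - 185, G*95) = -77649/(-279179) + (-123400 + 12405)/(-173 - (249 - 185)) = -77649*(-1/279179) - 110995/(-173 - 1*64) = 77649/279179 - 110995/(-173 - 64) = 77649/279179 - 110995/(-237) = 77649/279179 - 110995*(-1/237) = 77649/279179 + 1405/3 = 392479442/837537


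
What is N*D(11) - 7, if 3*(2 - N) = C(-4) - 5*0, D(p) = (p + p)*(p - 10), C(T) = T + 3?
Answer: 133/3 ≈ 44.333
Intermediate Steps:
C(T) = 3 + T
D(p) = 2*p*(-10 + p) (D(p) = (2*p)*(-10 + p) = 2*p*(-10 + p))
N = 7/3 (N = 2 - ((3 - 4) - 5*0)/3 = 2 - (-1 + 0)/3 = 2 - 1/3*(-1) = 2 + 1/3 = 7/3 ≈ 2.3333)
N*D(11) - 7 = 7*(2*11*(-10 + 11))/3 - 7 = 7*(2*11*1)/3 - 7 = (7/3)*22 - 7 = 154/3 - 7 = 133/3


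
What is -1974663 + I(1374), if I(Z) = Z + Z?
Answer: -1971915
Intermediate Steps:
I(Z) = 2*Z
-1974663 + I(1374) = -1974663 + 2*1374 = -1974663 + 2748 = -1971915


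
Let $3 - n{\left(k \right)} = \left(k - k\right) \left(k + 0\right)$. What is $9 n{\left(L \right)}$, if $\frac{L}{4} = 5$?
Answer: $27$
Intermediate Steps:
$L = 20$ ($L = 4 \cdot 5 = 20$)
$n{\left(k \right)} = 3$ ($n{\left(k \right)} = 3 - \left(k - k\right) \left(k + 0\right) = 3 - 0 k = 3 - 0 = 3 + 0 = 3$)
$9 n{\left(L \right)} = 9 \cdot 3 = 27$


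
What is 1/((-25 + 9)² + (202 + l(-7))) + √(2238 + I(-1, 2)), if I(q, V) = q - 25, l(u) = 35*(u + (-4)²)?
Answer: 1/773 + 2*√553 ≈ 47.033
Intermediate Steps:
l(u) = 560 + 35*u (l(u) = 35*(u + 16) = 35*(16 + u) = 560 + 35*u)
I(q, V) = -25 + q
1/((-25 + 9)² + (202 + l(-7))) + √(2238 + I(-1, 2)) = 1/((-25 + 9)² + (202 + (560 + 35*(-7)))) + √(2238 + (-25 - 1)) = 1/((-16)² + (202 + (560 - 245))) + √(2238 - 26) = 1/(256 + (202 + 315)) + √2212 = 1/(256 + 517) + 2*√553 = 1/773 + 2*√553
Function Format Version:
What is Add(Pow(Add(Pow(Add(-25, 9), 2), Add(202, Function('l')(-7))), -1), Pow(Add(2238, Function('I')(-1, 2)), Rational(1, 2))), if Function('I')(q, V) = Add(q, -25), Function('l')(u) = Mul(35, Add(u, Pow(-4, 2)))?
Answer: Add(Rational(1, 773), Mul(2, Pow(553, Rational(1, 2)))) ≈ 47.033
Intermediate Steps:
Function('l')(u) = Add(560, Mul(35, u)) (Function('l')(u) = Mul(35, Add(u, 16)) = Mul(35, Add(16, u)) = Add(560, Mul(35, u)))
Function('I')(q, V) = Add(-25, q)
Add(Pow(Add(Pow(Add(-25, 9), 2), Add(202, Function('l')(-7))), -1), Pow(Add(2238, Function('I')(-1, 2)), Rational(1, 2))) = Add(Pow(Add(Pow(Add(-25, 9), 2), Add(202, Add(560, Mul(35, -7)))), -1), Pow(Add(2238, Add(-25, -1)), Rational(1, 2))) = Add(Pow(Add(Pow(-16, 2), Add(202, Add(560, -245))), -1), Pow(Add(2238, -26), Rational(1, 2))) = Add(Pow(Add(256, Add(202, 315)), -1), Pow(2212, Rational(1, 2))) = Add(Pow(Add(256, 517), -1), Mul(2, Pow(553, Rational(1, 2)))) = Add(Pow(773, -1), Mul(2, Pow(553, Rational(1, 2)))) = Add(Rational(1, 773), Mul(2, Pow(553, Rational(1, 2))))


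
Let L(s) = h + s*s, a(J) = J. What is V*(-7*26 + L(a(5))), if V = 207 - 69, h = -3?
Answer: -22080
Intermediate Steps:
L(s) = -3 + s² (L(s) = -3 + s*s = -3 + s²)
V = 138
V*(-7*26 + L(a(5))) = 138*(-7*26 + (-3 + 5²)) = 138*(-182 + (-3 + 25)) = 138*(-182 + 22) = 138*(-160) = -22080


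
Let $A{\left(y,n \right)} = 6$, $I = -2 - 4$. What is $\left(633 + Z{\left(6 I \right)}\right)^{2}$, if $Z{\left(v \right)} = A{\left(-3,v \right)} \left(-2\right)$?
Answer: $385641$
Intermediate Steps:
$I = -6$
$Z{\left(v \right)} = -12$ ($Z{\left(v \right)} = 6 \left(-2\right) = -12$)
$\left(633 + Z{\left(6 I \right)}\right)^{2} = \left(633 - 12\right)^{2} = 621^{2} = 385641$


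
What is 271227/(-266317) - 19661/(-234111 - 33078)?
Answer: -67232812366/71156972913 ≈ -0.94485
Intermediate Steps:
271227/(-266317) - 19661/(-234111 - 33078) = 271227*(-1/266317) - 19661/(-267189) = -271227/266317 - 19661*(-1/267189) = -271227/266317 + 19661/267189 = -67232812366/71156972913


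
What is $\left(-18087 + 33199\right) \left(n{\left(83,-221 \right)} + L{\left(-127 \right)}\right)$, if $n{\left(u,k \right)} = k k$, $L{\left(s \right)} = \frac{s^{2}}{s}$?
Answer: $736165968$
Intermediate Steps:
$L{\left(s \right)} = s$
$n{\left(u,k \right)} = k^{2}$
$\left(-18087 + 33199\right) \left(n{\left(83,-221 \right)} + L{\left(-127 \right)}\right) = \left(-18087 + 33199\right) \left(\left(-221\right)^{2} - 127\right) = 15112 \left(48841 - 127\right) = 15112 \cdot 48714 = 736165968$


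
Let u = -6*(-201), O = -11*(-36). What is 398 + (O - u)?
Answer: -412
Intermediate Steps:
O = 396
u = 1206
398 + (O - u) = 398 + (396 - 1*1206) = 398 + (396 - 1206) = 398 - 810 = -412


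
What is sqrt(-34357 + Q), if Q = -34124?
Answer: 3*I*sqrt(7609) ≈ 261.69*I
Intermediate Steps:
sqrt(-34357 + Q) = sqrt(-34357 - 34124) = sqrt(-68481) = 3*I*sqrt(7609)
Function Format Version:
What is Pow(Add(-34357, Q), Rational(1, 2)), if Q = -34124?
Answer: Mul(3, I, Pow(7609, Rational(1, 2))) ≈ Mul(261.69, I)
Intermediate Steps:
Pow(Add(-34357, Q), Rational(1, 2)) = Pow(Add(-34357, -34124), Rational(1, 2)) = Pow(-68481, Rational(1, 2)) = Mul(3, I, Pow(7609, Rational(1, 2)))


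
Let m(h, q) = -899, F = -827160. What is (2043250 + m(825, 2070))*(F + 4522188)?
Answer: 7546544130828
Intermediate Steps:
(2043250 + m(825, 2070))*(F + 4522188) = (2043250 - 899)*(-827160 + 4522188) = 2042351*3695028 = 7546544130828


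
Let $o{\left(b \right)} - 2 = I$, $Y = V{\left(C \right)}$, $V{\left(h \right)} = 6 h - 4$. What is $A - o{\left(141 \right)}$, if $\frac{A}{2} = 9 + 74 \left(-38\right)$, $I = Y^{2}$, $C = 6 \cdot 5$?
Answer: $-36584$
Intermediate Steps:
$C = 30$
$V{\left(h \right)} = -4 + 6 h$
$Y = 176$ ($Y = -4 + 6 \cdot 30 = -4 + 180 = 176$)
$I = 30976$ ($I = 176^{2} = 30976$)
$o{\left(b \right)} = 30978$ ($o{\left(b \right)} = 2 + 30976 = 30978$)
$A = -5606$ ($A = 2 \left(9 + 74 \left(-38\right)\right) = 2 \left(9 - 2812\right) = 2 \left(-2803\right) = -5606$)
$A - o{\left(141 \right)} = -5606 - 30978 = -36584$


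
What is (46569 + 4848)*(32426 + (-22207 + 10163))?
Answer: 1047981294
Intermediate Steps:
(46569 + 4848)*(32426 + (-22207 + 10163)) = 51417*(32426 - 12044) = 51417*20382 = 1047981294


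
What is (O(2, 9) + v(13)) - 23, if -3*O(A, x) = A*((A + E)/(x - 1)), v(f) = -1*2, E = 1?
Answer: -101/4 ≈ -25.250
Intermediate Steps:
v(f) = -2
O(A, x) = -A*(1 + A)/(3*(-1 + x)) (O(A, x) = -A*(A + 1)/(x - 1)/3 = -A*(1 + A)/(-1 + x)/3 = -A*(1 + A)/(3*(-1 + x)))
(O(2, 9) + v(13)) - 23 = (-1*2*(1 + 2)/(-3 + 3*9) - 2) - 23 = (-1*2*3/(-3 + 27) - 2) - 23 = (-1*2*3/24 - 2) - 23 = (-1*2*1/24*3 - 2) - 23 = (-¼ - 2) - 23 = -9/4 - 23 = -101/4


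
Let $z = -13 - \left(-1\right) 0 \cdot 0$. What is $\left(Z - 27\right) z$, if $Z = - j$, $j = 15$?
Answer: $546$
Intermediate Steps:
$Z = -15$ ($Z = \left(-1\right) 15 = -15$)
$z = -13$ ($z = -13 - 0 \cdot 0 = -13 - 0 = -13 + 0 = -13$)
$\left(Z - 27\right) z = \left(-15 - 27\right) \left(-13\right) = \left(-42\right) \left(-13\right) = 546$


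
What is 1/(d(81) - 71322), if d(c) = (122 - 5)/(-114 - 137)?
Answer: -251/17901939 ≈ -1.4021e-5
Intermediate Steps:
d(c) = -117/251 (d(c) = 117/(-251) = 117*(-1/251) = -117/251)
1/(d(81) - 71322) = 1/(-117/251 - 71322) = 1/(-17901939/251) = -251/17901939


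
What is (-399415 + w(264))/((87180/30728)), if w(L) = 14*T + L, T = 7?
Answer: -3065525146/21795 ≈ -1.4065e+5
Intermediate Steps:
w(L) = 98 + L (w(L) = 14*7 + L = 98 + L)
(-399415 + w(264))/((87180/30728)) = (-399415 + (98 + 264))/((87180/30728)) = (-399415 + 362)/((87180*(1/30728))) = -399053/21795/7682 = -399053*7682/21795 = -3065525146/21795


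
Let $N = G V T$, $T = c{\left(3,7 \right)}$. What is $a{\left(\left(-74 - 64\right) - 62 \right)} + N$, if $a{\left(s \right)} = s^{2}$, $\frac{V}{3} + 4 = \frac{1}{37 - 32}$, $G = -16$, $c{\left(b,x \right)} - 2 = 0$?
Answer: $\frac{201824}{5} \approx 40365.0$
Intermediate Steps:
$c{\left(b,x \right)} = 2$ ($c{\left(b,x \right)} = 2 + 0 = 2$)
$T = 2$
$V = - \frac{57}{5}$ ($V = -12 + \frac{3}{37 - 32} = -12 + \frac{3}{5} = - \frac{57}{5} \approx -11.4$)
$N = \frac{1824}{5}$ ($N = \left(-16\right) \left(- \frac{57}{5}\right) 2 = \frac{912}{5} \cdot 2 = \frac{1824}{5} \approx 364.8$)
$a{\left(\left(-74 - 64\right) - 62 \right)} + N = \left(\left(-74 - 64\right) - 62\right)^{2} + \frac{1824}{5} = \left(-138 - 62\right)^{2} + \frac{1824}{5} = \left(-200\right)^{2} + \frac{1824}{5} = 40000 + \frac{1824}{5} = \frac{201824}{5}$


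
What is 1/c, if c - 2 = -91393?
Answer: -1/91391 ≈ -1.0942e-5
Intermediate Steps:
c = -91391 (c = 2 - 91393 = -91391)
1/c = 1/(-91391) = -1/91391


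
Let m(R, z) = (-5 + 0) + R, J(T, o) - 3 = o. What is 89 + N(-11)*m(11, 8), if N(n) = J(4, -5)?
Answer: 77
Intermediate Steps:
J(T, o) = 3 + o
m(R, z) = -5 + R
N(n) = -2 (N(n) = 3 - 5 = -2)
89 + N(-11)*m(11, 8) = 89 - 2*(-5 + 11) = 89 - 2*6 = 89 - 12 = 77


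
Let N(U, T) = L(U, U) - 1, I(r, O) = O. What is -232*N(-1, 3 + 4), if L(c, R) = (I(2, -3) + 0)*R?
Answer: -464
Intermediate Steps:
L(c, R) = -3*R (L(c, R) = (-3 + 0)*R = -3*R)
N(U, T) = -1 - 3*U (N(U, T) = -3*U - 1 = -1 - 3*U)
-232*N(-1, 3 + 4) = -232*(-1 - 3*(-1)) = -232*(-1 + 3) = -232*2 = -464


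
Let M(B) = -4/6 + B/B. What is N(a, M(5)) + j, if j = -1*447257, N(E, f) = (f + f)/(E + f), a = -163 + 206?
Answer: -29071704/65 ≈ -4.4726e+5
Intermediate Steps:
M(B) = ⅓ (M(B) = -4*⅙ + 1 = -⅔ + 1 = ⅓)
a = 43
N(E, f) = 2*f/(E + f) (N(E, f) = (2*f)/(E + f) = 2*f/(E + f))
j = -447257
N(a, M(5)) + j = 2*(⅓)/(43 + ⅓) - 447257 = 2*(⅓)/(130/3) - 447257 = 2*(⅓)*(3/130) - 447257 = 1/65 - 447257 = -29071704/65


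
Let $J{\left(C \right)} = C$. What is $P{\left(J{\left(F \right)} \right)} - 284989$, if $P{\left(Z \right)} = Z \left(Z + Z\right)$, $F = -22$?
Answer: $-284021$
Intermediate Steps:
$P{\left(Z \right)} = 2 Z^{2}$ ($P{\left(Z \right)} = Z 2 Z = 2 Z^{2}$)
$P{\left(J{\left(F \right)} \right)} - 284989 = 2 \left(-22\right)^{2} - 284989 = 2 \cdot 484 - 284989 = 968 - 284989 = -284021$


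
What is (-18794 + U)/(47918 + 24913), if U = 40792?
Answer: 21998/72831 ≈ 0.30204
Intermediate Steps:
(-18794 + U)/(47918 + 24913) = (-18794 + 40792)/(47918 + 24913) = 21998/72831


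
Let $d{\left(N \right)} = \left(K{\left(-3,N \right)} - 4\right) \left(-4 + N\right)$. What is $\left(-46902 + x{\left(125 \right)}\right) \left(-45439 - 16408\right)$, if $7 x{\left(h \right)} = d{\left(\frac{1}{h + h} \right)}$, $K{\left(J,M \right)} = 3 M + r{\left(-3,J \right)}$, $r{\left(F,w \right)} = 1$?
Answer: $\frac{1269031093865709}{437500} \approx 2.9006 \cdot 10^{9}$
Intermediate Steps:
$K{\left(J,M \right)} = 1 + 3 M$ ($K{\left(J,M \right)} = 3 M + 1 = 1 + 3 M$)
$d{\left(N \right)} = \left(-4 + N\right) \left(-3 + 3 N\right)$ ($d{\left(N \right)} = \left(\left(1 + 3 N\right) - 4\right) \left(-4 + N\right) = \left(-3 + 3 N\right) \left(-4 + N\right) = \left(-4 + N\right) \left(-3 + 3 N\right)$)
$x{\left(h \right)} = \frac{12}{7} - \frac{15}{14 h} + \frac{3}{28 h^{2}}$ ($x{\left(h \right)} = \frac{12 - \frac{15}{h + h} + 3 \left(\frac{1}{h + h}\right)^{2}}{7} = \frac{12 - \frac{15}{2 h} + 3 \left(\frac{1}{2 h}\right)^{2}}{7} = \frac{12 - 15 \frac{1}{2 h} + 3 \left(\frac{1}{2 h}\right)^{2}}{7} = \frac{12 - \frac{15}{2 h} + 3 \frac{1}{4 h^{2}}}{7} = \frac{12 - \frac{15}{2 h} + \frac{3}{4 h^{2}}}{7} = \frac{12}{7} - \frac{15}{14 h} + \frac{3}{28 h^{2}}$)
$\left(-46902 + x{\left(125 \right)}\right) \left(-45439 - 16408\right) = \left(-46902 + \frac{3 \left(1 - 1250 + 16 \cdot 125^{2}\right)}{28 \cdot 15625}\right) \left(-45439 - 16408\right) = \left(-46902 + \frac{3}{28} \cdot \frac{1}{15625} \left(1 - 1250 + 16 \cdot 15625\right)\right) \left(-61847\right) = \left(-46902 + \frac{3}{28} \cdot \frac{1}{15625} \left(1 - 1250 + 250000\right)\right) \left(-61847\right) = \left(-46902 + \frac{3}{28} \cdot \frac{1}{15625} \cdot 248751\right) \left(-61847\right) = \left(-46902 + \frac{746253}{437500}\right) \left(-61847\right) = \left(- \frac{20518878747}{437500}\right) \left(-61847\right) = \frac{1269031093865709}{437500}$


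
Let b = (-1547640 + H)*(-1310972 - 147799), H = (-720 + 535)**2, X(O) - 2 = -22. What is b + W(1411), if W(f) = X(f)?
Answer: 2207725912945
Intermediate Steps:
X(O) = -20 (X(O) = 2 - 22 = -20)
H = 34225 (H = (-185)**2 = 34225)
W(f) = -20
b = 2207725912965 (b = (-1547640 + 34225)*(-1310972 - 147799) = -1513415*(-1458771) = 2207725912965)
b + W(1411) = 2207725912965 - 20 = 2207725912945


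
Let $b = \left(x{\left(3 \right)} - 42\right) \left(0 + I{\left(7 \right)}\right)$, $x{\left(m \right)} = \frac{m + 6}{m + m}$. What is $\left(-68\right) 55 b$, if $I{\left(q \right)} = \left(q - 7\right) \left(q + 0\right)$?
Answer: $0$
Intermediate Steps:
$x{\left(m \right)} = \frac{6 + m}{2 m}$
$I{\left(q \right)} = q \left(-7 + q\right)$ ($I{\left(q \right)} = \left(-7 + q\right) q = q \left(-7 + q\right)$)
$b = 0$ ($b = \left(\frac{6 + 3}{2 \cdot 3} - 42\right) \left(0 + 7 \left(-7 + 7\right)\right) = \left(\frac{1}{2} \cdot \frac{1}{3} \cdot 9 - 42\right) \left(0 + 7 \cdot 0\right) = \left(\frac{3}{2} - 42\right) \left(0 + 0\right) = \left(- \frac{81}{2}\right) 0 = 0$)
$\left(-68\right) 55 b = \left(-68\right) 55 \cdot 0 = \left(-3740\right) 0 = 0$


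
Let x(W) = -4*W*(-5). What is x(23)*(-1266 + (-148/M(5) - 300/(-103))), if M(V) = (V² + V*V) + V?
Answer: -659698328/1133 ≈ -5.8226e+5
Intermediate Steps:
x(W) = 20*W
M(V) = V + 2*V² (M(V) = (V² + V²) + V = 2*V² + V = V + 2*V²)
x(23)*(-1266 + (-148/M(5) - 300/(-103))) = (20*23)*(-1266 + (-148*1/(5*(1 + 2*5)) - 300/(-103))) = 460*(-1266 + (-148*1/(5*(1 + 10)) - 300*(-1/103))) = 460*(-1266 + (-148/(5*11) + 300/103)) = 460*(-1266 + (-148/55 + 300/103)) = 460*(-1266 + 1256/5665) = 460*(-7170634/5665) = -659698328/1133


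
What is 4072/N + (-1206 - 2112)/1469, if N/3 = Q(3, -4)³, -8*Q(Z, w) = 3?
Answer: -3062933974/118989 ≈ -25741.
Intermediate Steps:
Q(Z, w) = -3/8 (Q(Z, w) = -⅛*3 = -3/8)
N = -81/512 (N = 3*(-3/8)³ = 3*(-27/512) = -81/512 ≈ -0.15820)
4072/N + (-1206 - 2112)/1469 = 4072/(-81/512) + (-1206 - 2112)/1469 = 4072*(-512/81) - 3318*1/1469 = -2084864/81 - 3318/1469 = -3062933974/118989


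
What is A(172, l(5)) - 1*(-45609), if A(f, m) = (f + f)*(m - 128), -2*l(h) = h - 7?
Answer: 1921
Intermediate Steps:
l(h) = 7/2 - h/2 (l(h) = -(h - 7)/2 = -(-7 + h)/2 = 7/2 - h/2)
A(f, m) = 2*f*(-128 + m) (A(f, m) = (2*f)*(-128 + m) = 2*f*(-128 + m))
A(172, l(5)) - 1*(-45609) = 2*172*(-128 + (7/2 - 1/2*5)) - 1*(-45609) = 2*172*(-128 + (7/2 - 5/2)) + 45609 = 2*172*(-128 + 1) + 45609 = 2*172*(-127) + 45609 = -43688 + 45609 = 1921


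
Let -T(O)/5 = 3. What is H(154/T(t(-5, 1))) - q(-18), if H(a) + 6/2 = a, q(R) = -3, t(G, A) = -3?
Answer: -154/15 ≈ -10.267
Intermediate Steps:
T(O) = -15 (T(O) = -5*3 = -15)
H(a) = -3 + a
H(154/T(t(-5, 1))) - q(-18) = (-3 + 154/(-15)) - 1*(-3) = (-3 + 154*(-1/15)) + 3 = (-3 - 154/15) + 3 = -199/15 + 3 = -154/15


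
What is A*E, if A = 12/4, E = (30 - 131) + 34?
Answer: -201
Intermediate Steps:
E = -67 (E = -101 + 34 = -67)
A = 3 (A = 12*(1/4) = 3)
A*E = 3*(-67) = -201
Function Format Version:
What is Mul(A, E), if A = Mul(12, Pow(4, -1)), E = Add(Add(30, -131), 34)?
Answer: -201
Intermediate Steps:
E = -67 (E = Add(-101, 34) = -67)
A = 3 (A = Mul(12, Rational(1, 4)) = 3)
Mul(A, E) = Mul(3, -67) = -201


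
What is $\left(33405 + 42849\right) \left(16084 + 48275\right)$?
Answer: $4907631186$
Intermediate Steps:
$\left(33405 + 42849\right) \left(16084 + 48275\right) = 76254 \cdot 64359 = 4907631186$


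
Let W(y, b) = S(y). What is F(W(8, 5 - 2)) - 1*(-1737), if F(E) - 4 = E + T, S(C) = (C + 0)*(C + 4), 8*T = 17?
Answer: 14713/8 ≈ 1839.1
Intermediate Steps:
T = 17/8 (T = (⅛)*17 = 17/8 ≈ 2.1250)
S(C) = C*(4 + C)
W(y, b) = y*(4 + y)
F(E) = 49/8 + E (F(E) = 4 + (E + 17/8) = 4 + (17/8 + E) = 49/8 + E)
F(W(8, 5 - 2)) - 1*(-1737) = (49/8 + 8*(4 + 8)) - 1*(-1737) = (49/8 + 8*12) + 1737 = (49/8 + 96) + 1737 = 817/8 + 1737 = 14713/8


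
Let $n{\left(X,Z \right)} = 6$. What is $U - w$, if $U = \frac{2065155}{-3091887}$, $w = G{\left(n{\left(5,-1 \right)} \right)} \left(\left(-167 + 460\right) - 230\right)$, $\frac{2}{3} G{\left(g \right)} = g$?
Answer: $- \frac{585055028}{1030629} \approx -567.67$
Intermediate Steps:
$G{\left(g \right)} = \frac{3 g}{2}$
$w = 567$ ($w = \frac{3}{2} \cdot 6 \left(\left(-167 + 460\right) - 230\right) = 9 \left(293 - 230\right) = 9 \cdot 63 = 567$)
$U = - \frac{688385}{1030629}$ ($U = 2065155 \left(- \frac{1}{3091887}\right) = - \frac{688385}{1030629} \approx -0.66793$)
$U - w = - \frac{688385}{1030629} - 567 = - \frac{585055028}{1030629}$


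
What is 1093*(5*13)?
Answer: 71045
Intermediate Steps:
1093*(5*13) = 1093*65 = 71045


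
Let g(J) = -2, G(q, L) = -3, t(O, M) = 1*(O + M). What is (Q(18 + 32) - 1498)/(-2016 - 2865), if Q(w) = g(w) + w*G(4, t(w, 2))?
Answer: 550/1627 ≈ 0.33805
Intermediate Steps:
t(O, M) = M + O (t(O, M) = 1*(M + O) = M + O)
Q(w) = -2 - 3*w (Q(w) = -2 + w*(-3) = -2 - 3*w)
(Q(18 + 32) - 1498)/(-2016 - 2865) = ((-2 - 3*(18 + 32)) - 1498)/(-2016 - 2865) = ((-2 - 3*50) - 1498)/(-4881) = ((-2 - 150) - 1498)*(-1/4881) = (-152 - 1498)*(-1/4881) = -1650*(-1/4881) = 550/1627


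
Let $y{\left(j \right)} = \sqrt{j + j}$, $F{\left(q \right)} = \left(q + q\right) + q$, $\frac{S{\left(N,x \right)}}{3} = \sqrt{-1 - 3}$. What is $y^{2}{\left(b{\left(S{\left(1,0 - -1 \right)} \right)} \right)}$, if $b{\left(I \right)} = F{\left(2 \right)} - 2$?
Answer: $8$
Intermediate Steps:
$S{\left(N,x \right)} = 6 i$ ($S{\left(N,x \right)} = 3 \sqrt{-1 - 3} = 3 \sqrt{-4} = 3 \cdot 2 i = 6 i$)
$F{\left(q \right)} = 3 q$ ($F{\left(q \right)} = 2 q + q = 3 q$)
$b{\left(I \right)} = 4$ ($b{\left(I \right)} = 3 \cdot 2 - 2 = 6 - 2 = 4$)
$y{\left(j \right)} = \sqrt{2} \sqrt{j}$ ($y{\left(j \right)} = \sqrt{2 j} = \sqrt{2} \sqrt{j}$)
$y^{2}{\left(b{\left(S{\left(1,0 - -1 \right)} \right)} \right)} = \left(\sqrt{2} \sqrt{4}\right)^{2} = \left(\sqrt{2} \cdot 2\right)^{2} = \left(2 \sqrt{2}\right)^{2} = 8$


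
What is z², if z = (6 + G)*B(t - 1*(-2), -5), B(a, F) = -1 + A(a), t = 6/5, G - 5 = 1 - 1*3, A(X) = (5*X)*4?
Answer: 321489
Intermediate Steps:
A(X) = 20*X
G = 3 (G = 5 + (1 - 1*3) = 5 + (1 - 3) = 5 - 2 = 3)
t = 6/5 (t = 6*(⅕) = 6/5 ≈ 1.2000)
B(a, F) = -1 + 20*a
z = 567 (z = (6 + 3)*(-1 + 20*(6/5 - 1*(-2))) = 9*(-1 + 20*(6/5 + 2)) = 9*(-1 + 20*(16/5)) = 9*(-1 + 64) = 9*63 = 567)
z² = 567² = 321489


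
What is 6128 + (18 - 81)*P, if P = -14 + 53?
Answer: 3671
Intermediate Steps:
P = 39
6128 + (18 - 81)*P = 6128 + (18 - 81)*39 = 6128 - 63*39 = 6128 - 2457 = 3671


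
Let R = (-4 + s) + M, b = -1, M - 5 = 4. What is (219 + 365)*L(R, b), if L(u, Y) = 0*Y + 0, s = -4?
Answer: 0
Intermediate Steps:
M = 9 (M = 5 + 4 = 9)
R = 1 (R = (-4 - 4) + 9 = -8 + 9 = 1)
L(u, Y) = 0 (L(u, Y) = 0 + 0 = 0)
(219 + 365)*L(R, b) = (219 + 365)*0 = 584*0 = 0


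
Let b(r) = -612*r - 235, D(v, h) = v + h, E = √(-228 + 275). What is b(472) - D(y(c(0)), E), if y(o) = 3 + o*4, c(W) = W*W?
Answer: -289102 - √47 ≈ -2.8911e+5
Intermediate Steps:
c(W) = W²
y(o) = 3 + 4*o
E = √47 ≈ 6.8557
D(v, h) = h + v
b(r) = -235 - 612*r
b(472) - D(y(c(0)), E) = (-235 - 612*472) - (√47 + (3 + 4*0²)) = (-235 - 288864) - (√47 + (3 + 4*0)) = -289099 - (√47 + (3 + 0)) = -289099 - (√47 + 3) = -289099 - (3 + √47) = -289099 + (-3 - √47) = -289102 - √47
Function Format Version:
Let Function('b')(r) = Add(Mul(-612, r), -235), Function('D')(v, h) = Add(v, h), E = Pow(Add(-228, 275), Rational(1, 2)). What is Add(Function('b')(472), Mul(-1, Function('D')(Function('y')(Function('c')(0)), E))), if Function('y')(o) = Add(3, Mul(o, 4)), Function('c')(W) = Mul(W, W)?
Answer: Add(-289102, Mul(-1, Pow(47, Rational(1, 2)))) ≈ -2.8911e+5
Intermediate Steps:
Function('c')(W) = Pow(W, 2)
Function('y')(o) = Add(3, Mul(4, o))
E = Pow(47, Rational(1, 2)) ≈ 6.8557
Function('D')(v, h) = Add(h, v)
Function('b')(r) = Add(-235, Mul(-612, r))
Add(Function('b')(472), Mul(-1, Function('D')(Function('y')(Function('c')(0)), E))) = Add(Add(-235, Mul(-612, 472)), Mul(-1, Add(Pow(47, Rational(1, 2)), Add(3, Mul(4, Pow(0, 2)))))) = Add(Add(-235, -288864), Mul(-1, Add(Pow(47, Rational(1, 2)), Add(3, Mul(4, 0))))) = Add(-289099, Mul(-1, Add(Pow(47, Rational(1, 2)), Add(3, 0)))) = Add(-289099, Mul(-1, Add(Pow(47, Rational(1, 2)), 3))) = Add(-289099, Mul(-1, Add(3, Pow(47, Rational(1, 2))))) = Add(-289099, Add(-3, Mul(-1, Pow(47, Rational(1, 2))))) = Add(-289102, Mul(-1, Pow(47, Rational(1, 2))))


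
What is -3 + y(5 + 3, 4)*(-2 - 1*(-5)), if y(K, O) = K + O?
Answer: 33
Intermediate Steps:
-3 + y(5 + 3, 4)*(-2 - 1*(-5)) = -3 + ((5 + 3) + 4)*(-2 - 1*(-5)) = -3 + (8 + 4)*(-2 + 5) = -3 + 12*3 = -3 + 36 = 33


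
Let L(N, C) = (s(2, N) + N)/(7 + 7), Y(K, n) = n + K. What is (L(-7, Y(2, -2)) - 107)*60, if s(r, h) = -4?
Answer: -45270/7 ≈ -6467.1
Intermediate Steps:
Y(K, n) = K + n
L(N, C) = -2/7 + N/14 (L(N, C) = (-4 + N)/(7 + 7) = (-4 + N)/14 = (-4 + N)*(1/14) = -2/7 + N/14)
(L(-7, Y(2, -2)) - 107)*60 = ((-2/7 + (1/14)*(-7)) - 107)*60 = ((-2/7 - ½) - 107)*60 = (-11/14 - 107)*60 = -1509/14*60 = -45270/7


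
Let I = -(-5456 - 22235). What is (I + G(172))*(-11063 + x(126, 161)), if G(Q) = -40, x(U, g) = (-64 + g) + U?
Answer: -299736840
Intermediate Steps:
x(U, g) = -64 + U + g
I = 27691 (I = -1*(-27691) = 27691)
(I + G(172))*(-11063 + x(126, 161)) = (27691 - 40)*(-11063 + (-64 + 126 + 161)) = 27651*(-11063 + 223) = 27651*(-10840) = -299736840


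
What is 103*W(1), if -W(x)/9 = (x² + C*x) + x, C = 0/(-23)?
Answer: -1854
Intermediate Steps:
C = 0 (C = 0*(-1/23) = 0)
W(x) = -9*x - 9*x² (W(x) = -9*((x² + 0*x) + x) = -9*((x² + 0) + x) = -9*(x² + x) = -9*(x + x²) = -9*x - 9*x²)
103*W(1) = 103*(-9*1*(1 + 1)) = 103*(-9*1*2) = 103*(-18) = -1854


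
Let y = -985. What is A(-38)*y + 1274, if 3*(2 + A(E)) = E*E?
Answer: -1412608/3 ≈ -4.7087e+5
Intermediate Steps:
A(E) = -2 + E**2/3 (A(E) = -2 + (E*E)/3 = -2 + E**2/3)
A(-38)*y + 1274 = (-2 + (1/3)*(-38)**2)*(-985) + 1274 = (-2 + (1/3)*1444)*(-985) + 1274 = (-2 + 1444/3)*(-985) + 1274 = (1438/3)*(-985) + 1274 = -1416430/3 + 1274 = -1412608/3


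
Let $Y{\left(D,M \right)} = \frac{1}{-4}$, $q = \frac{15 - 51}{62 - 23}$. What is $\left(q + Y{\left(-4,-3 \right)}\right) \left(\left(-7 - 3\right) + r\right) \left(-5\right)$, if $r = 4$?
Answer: $- \frac{915}{26} \approx -35.192$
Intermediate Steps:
$q = - \frac{12}{13}$ ($q = - \frac{36}{39} = \left(-36\right) \frac{1}{39} = - \frac{12}{13} \approx -0.92308$)
$Y{\left(D,M \right)} = - \frac{1}{4}$
$\left(q + Y{\left(-4,-3 \right)}\right) \left(\left(-7 - 3\right) + r\right) \left(-5\right) = \left(- \frac{12}{13} - \frac{1}{4}\right) \left(\left(-7 - 3\right) + 4\right) \left(-5\right) = - \frac{61 \left(-10 + 4\right) \left(-5\right)}{52} = - \frac{61 \left(\left(-6\right) \left(-5\right)\right)}{52} = \left(- \frac{61}{52}\right) 30 = - \frac{915}{26}$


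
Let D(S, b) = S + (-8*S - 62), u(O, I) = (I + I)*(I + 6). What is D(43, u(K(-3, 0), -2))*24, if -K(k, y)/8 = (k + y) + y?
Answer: -8712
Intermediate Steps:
K(k, y) = -16*y - 8*k (K(k, y) = -8*((k + y) + y) = -8*(k + 2*y) = -16*y - 8*k)
u(O, I) = 2*I*(6 + I) (u(O, I) = (2*I)*(6 + I) = 2*I*(6 + I))
D(S, b) = -62 - 7*S (D(S, b) = S + (-62 - 8*S) = -62 - 7*S)
D(43, u(K(-3, 0), -2))*24 = (-62 - 7*43)*24 = (-62 - 301)*24 = -363*24 = -8712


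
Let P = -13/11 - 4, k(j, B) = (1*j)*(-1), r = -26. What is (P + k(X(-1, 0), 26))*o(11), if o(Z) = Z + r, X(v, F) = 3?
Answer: 1350/11 ≈ 122.73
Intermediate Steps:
k(j, B) = -j (k(j, B) = j*(-1) = -j)
o(Z) = -26 + Z (o(Z) = Z - 26 = -26 + Z)
P = -57/11 (P = -13/11 - 4 = -57/11 ≈ -5.1818)
(P + k(X(-1, 0), 26))*o(11) = (-57/11 - 1*3)*(-26 + 11) = (-57/11 - 3)*(-15) = -90/11*(-15) = 1350/11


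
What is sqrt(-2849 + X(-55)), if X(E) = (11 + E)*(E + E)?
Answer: sqrt(1991) ≈ 44.621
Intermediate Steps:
X(E) = 2*E*(11 + E) (X(E) = (11 + E)*(2*E) = 2*E*(11 + E))
sqrt(-2849 + X(-55)) = sqrt(-2849 + 2*(-55)*(11 - 55)) = sqrt(-2849 + 2*(-55)*(-44)) = sqrt(-2849 + 4840) = sqrt(1991)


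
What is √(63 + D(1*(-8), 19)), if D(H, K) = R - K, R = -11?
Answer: √33 ≈ 5.7446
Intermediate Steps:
D(H, K) = -11 - K
√(63 + D(1*(-8), 19)) = √(63 + (-11 - 1*19)) = √(63 + (-11 - 19)) = √(63 - 30) = √33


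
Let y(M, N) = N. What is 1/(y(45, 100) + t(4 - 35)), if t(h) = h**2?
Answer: 1/1061 ≈ 0.00094251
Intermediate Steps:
1/(y(45, 100) + t(4 - 35)) = 1/(100 + (4 - 35)**2) = 1/(100 + (-31)**2) = 1/(100 + 961) = 1/1061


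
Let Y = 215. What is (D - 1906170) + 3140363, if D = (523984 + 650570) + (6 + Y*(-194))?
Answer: 2367043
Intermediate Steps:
D = 1132850 (D = (523984 + 650570) + (6 + 215*(-194)) = 1174554 + (6 - 41710) = 1174554 - 41704 = 1132850)
(D - 1906170) + 3140363 = (1132850 - 1906170) + 3140363 = -773320 + 3140363 = 2367043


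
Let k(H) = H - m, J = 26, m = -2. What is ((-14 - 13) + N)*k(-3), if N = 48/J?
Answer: 327/13 ≈ 25.154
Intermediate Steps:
k(H) = 2 + H (k(H) = H - 1*(-2) = H + 2 = 2 + H)
N = 24/13 (N = 48/26 = 48*(1/26) = 24/13 ≈ 1.8462)
((-14 - 13) + N)*k(-3) = ((-14 - 13) + 24/13)*(2 - 3) = (-27 + 24/13)*(-1) = -327/13*(-1) = 327/13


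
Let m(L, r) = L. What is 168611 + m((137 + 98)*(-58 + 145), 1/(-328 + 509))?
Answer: 189056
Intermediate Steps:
168611 + m((137 + 98)*(-58 + 145), 1/(-328 + 509)) = 168611 + (137 + 98)*(-58 + 145) = 168611 + 235*87 = 168611 + 20445 = 189056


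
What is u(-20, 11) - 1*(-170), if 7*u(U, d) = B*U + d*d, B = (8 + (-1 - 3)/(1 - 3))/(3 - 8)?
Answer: 193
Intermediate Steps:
B = -2 (B = (8 - 4/(-2))/(-5) = (8 - 4*(-½))*(-⅕) = (8 + 2)*(-⅕) = 10*(-⅕) = -2)
u(U, d) = -2*U/7 + d²/7 (u(U, d) = (-2*U + d*d)/7 = (-2*U + d²)/7 = (d² - 2*U)/7 = -2*U/7 + d²/7)
u(-20, 11) - 1*(-170) = (-2/7*(-20) + (⅐)*11²) - 1*(-170) = (40/7 + (⅐)*121) + 170 = (40/7 + 121/7) + 170 = 23 + 170 = 193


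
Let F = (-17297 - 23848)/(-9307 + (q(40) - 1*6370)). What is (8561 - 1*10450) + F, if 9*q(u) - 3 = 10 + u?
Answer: -53210851/28208 ≈ -1886.4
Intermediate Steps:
q(u) = 13/9 + u/9 (q(u) = ⅓ + (10 + u)/9 = ⅓ + (10/9 + u/9) = 13/9 + u/9)
F = 74061/28208 (F = (-17297 - 23848)/(-9307 + ((13/9 + (⅑)*40) - 1*6370)) = -41145/(-9307 + ((13/9 + 40/9) - 6370)) = -41145/(-9307 + (53/9 - 6370)) = -41145/(-9307 - 57277/9) = -41145/(-141040/9) = -41145*(-9/141040) = 74061/28208 ≈ 2.6255)
(8561 - 1*10450) + F = (8561 - 1*10450) + 74061/28208 = (8561 - 10450) + 74061/28208 = -1889 + 74061/28208 = -53210851/28208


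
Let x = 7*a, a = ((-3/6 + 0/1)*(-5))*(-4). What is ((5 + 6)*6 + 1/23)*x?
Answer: -106330/23 ≈ -4623.0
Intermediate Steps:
a = -10 (a = ((-3*⅙ + 0*1)*(-5))*(-4) = ((-½ + 0)*(-5))*(-4) = -½*(-5)*(-4) = (5/2)*(-4) = -10)
x = -70 (x = 7*(-10) = -70)
((5 + 6)*6 + 1/23)*x = ((5 + 6)*6 + 1/23)*(-70) = (11*6 + 1/23)*(-70) = (66 + 1/23)*(-70) = (1519/23)*(-70) = -106330/23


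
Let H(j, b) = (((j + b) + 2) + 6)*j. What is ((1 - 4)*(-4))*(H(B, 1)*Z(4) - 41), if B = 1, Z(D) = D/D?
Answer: -372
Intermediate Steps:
Z(D) = 1
H(j, b) = j*(8 + b + j) (H(j, b) = (((b + j) + 2) + 6)*j = ((2 + b + j) + 6)*j = (8 + b + j)*j = j*(8 + b + j))
((1 - 4)*(-4))*(H(B, 1)*Z(4) - 41) = ((1 - 4)*(-4))*((1*(8 + 1 + 1))*1 - 41) = (-3*(-4))*((1*10)*1 - 41) = 12*(10*1 - 41) = 12*(10 - 41) = 12*(-31) = -372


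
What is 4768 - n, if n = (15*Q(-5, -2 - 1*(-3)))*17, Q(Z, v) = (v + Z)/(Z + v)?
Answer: 4513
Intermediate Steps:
Q(Z, v) = 1 (Q(Z, v) = (Z + v)/(Z + v) = 1)
n = 255 (n = (15*1)*17 = 15*17 = 255)
4768 - n = 4768 - 1*255 = 4768 - 255 = 4513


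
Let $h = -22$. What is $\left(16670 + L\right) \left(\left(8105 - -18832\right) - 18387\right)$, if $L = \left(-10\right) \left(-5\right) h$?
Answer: $133123500$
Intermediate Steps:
$L = -1100$ ($L = \left(-10\right) \left(-5\right) \left(-22\right) = 50 \left(-22\right) = -1100$)
$\left(16670 + L\right) \left(\left(8105 - -18832\right) - 18387\right) = \left(16670 - 1100\right) \left(\left(8105 - -18832\right) - 18387\right) = 15570 \left(\left(8105 + 18832\right) - 18387\right) = 15570 \left(26937 - 18387\right) = 15570 \cdot 8550 = 133123500$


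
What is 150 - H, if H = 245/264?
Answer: 39355/264 ≈ 149.07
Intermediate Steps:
H = 245/264 (H = 245*(1/264) = 245/264 ≈ 0.92803)
150 - H = 150 - 1*245/264 = 150 - 245/264 = 39355/264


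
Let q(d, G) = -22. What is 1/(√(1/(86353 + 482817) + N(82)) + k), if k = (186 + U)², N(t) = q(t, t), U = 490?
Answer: 260097029920/118858100357243659 - I*√7126998186630/118858100357243659 ≈ 2.1883e-6 - 2.2461e-11*I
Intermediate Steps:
N(t) = -22
k = 456976 (k = (186 + 490)² = 676² = 456976)
1/(√(1/(86353 + 482817) + N(82)) + k) = 1/(√(1/(86353 + 482817) - 22) + 456976) = 1/(√(1/569170 - 22) + 456976) = 1/(√(-12521739/569170) + 456976) = 1/(I*√7126998186630/569170 + 456976) = 1/(456976 + I*√7126998186630/569170)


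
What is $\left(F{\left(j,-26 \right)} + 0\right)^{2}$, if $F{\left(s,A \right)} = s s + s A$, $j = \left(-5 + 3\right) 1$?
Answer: $3136$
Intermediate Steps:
$j = -2$ ($j = \left(-2\right) 1 = -2$)
$F{\left(s,A \right)} = s^{2} + A s$
$\left(F{\left(j,-26 \right)} + 0\right)^{2} = \left(- 2 \left(-26 - 2\right) + 0\right)^{2} = \left(\left(-2\right) \left(-28\right) + 0\right)^{2} = \left(56 + 0\right)^{2} = 56^{2} = 3136$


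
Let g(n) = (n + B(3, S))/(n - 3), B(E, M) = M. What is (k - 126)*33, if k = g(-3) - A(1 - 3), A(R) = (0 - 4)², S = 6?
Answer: -9405/2 ≈ -4702.5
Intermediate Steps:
A(R) = 16 (A(R) = (-4)² = 16)
g(n) = (6 + n)/(-3 + n) (g(n) = (n + 6)/(n - 3) = (6 + n)/(-3 + n))
k = -33/2 (k = (6 - 3)/(-3 - 3) - 1*16 = 3/(-6) - 16 = -⅙*3 - 16 = -½ - 16 = -33/2 ≈ -16.500)
(k - 126)*33 = (-33/2 - 126)*33 = -285/2*33 = -9405/2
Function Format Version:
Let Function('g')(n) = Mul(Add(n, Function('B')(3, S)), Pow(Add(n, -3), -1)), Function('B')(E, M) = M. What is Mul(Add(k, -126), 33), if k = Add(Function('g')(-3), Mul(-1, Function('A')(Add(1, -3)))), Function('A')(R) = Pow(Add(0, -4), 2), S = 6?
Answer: Rational(-9405, 2) ≈ -4702.5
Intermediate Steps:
Function('A')(R) = 16 (Function('A')(R) = Pow(-4, 2) = 16)
Function('g')(n) = Mul(Pow(Add(-3, n), -1), Add(6, n)) (Function('g')(n) = Mul(Add(n, 6), Pow(Add(n, -3), -1)) = Mul(Add(6, n), Pow(Add(-3, n), -1)) = Mul(Pow(Add(-3, n), -1), Add(6, n)))
k = Rational(-33, 2) (k = Add(Mul(Pow(Add(-3, -3), -1), Add(6, -3)), Mul(-1, 16)) = Add(Mul(Pow(-6, -1), 3), -16) = Add(Mul(Rational(-1, 6), 3), -16) = Add(Rational(-1, 2), -16) = Rational(-33, 2) ≈ -16.500)
Mul(Add(k, -126), 33) = Mul(Add(Rational(-33, 2), -126), 33) = Mul(Rational(-285, 2), 33) = Rational(-9405, 2)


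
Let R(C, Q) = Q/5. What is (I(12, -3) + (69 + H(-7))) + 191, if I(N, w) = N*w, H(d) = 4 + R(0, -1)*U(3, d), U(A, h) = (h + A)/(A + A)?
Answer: 3422/15 ≈ 228.13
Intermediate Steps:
R(C, Q) = Q/5 (R(C, Q) = Q*(1/5) = Q/5)
U(A, h) = (A + h)/(2*A) (U(A, h) = (A + h)/((2*A)) = (A + h)*(1/(2*A)) = (A + h)/(2*A))
H(d) = 39/10 - d/30 (H(d) = 4 + ((1/5)*(-1))*((1/2)*(3 + d)/3) = 4 - (3 + d)/(10*3) = 4 - (1/2 + d/6)/5 = 4 + (-1/10 - d/30) = 39/10 - d/30)
(I(12, -3) + (69 + H(-7))) + 191 = (12*(-3) + (69 + (39/10 - 1/30*(-7)))) + 191 = (-36 + (69 + (39/10 + 7/30))) + 191 = (-36 + (69 + 62/15)) + 191 = (-36 + 1097/15) + 191 = 557/15 + 191 = 3422/15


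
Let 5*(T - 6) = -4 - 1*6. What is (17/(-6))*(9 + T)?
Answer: -221/6 ≈ -36.833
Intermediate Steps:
T = 4 (T = 6 + (-4 - 1*6)/5 = 6 + (-4 - 6)/5 = 6 + (⅕)*(-10) = 6 - 2 = 4)
(17/(-6))*(9 + T) = (17/(-6))*(9 + 4) = (17*(-⅙))*13 = -17/6*13 = -221/6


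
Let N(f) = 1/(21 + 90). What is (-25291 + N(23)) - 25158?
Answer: -5599838/111 ≈ -50449.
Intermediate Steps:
N(f) = 1/111
(-25291 + N(23)) - 25158 = (-25291 + 1/111) - 25158 = -2807300/111 - 25158 = -5599838/111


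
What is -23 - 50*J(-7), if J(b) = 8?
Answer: -423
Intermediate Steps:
-23 - 50*J(-7) = -23 - 50*8 = -23 - 400 = -423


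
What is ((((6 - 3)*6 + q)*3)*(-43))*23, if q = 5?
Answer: -68241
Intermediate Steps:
((((6 - 3)*6 + q)*3)*(-43))*23 = ((((6 - 3)*6 + 5)*3)*(-43))*23 = (((3*6 + 5)*3)*(-43))*23 = (((18 + 5)*3)*(-43))*23 = ((23*3)*(-43))*23 = (69*(-43))*23 = -2967*23 = -68241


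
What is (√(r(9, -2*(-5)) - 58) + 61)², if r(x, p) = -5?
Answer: 3658 + 366*I*√7 ≈ 3658.0 + 968.34*I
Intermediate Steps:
(√(r(9, -2*(-5)) - 58) + 61)² = (√(-5 - 58) + 61)² = (√(-63) + 61)² = (3*I*√7 + 61)² = (61 + 3*I*√7)²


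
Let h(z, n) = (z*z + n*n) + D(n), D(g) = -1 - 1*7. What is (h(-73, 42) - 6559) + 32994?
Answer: 33520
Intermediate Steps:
D(g) = -8 (D(g) = -1 - 7 = -8)
h(z, n) = -8 + n**2 + z**2 (h(z, n) = (z*z + n*n) - 8 = (z**2 + n**2) - 8 = (n**2 + z**2) - 8 = -8 + n**2 + z**2)
(h(-73, 42) - 6559) + 32994 = ((-8 + 42**2 + (-73)**2) - 6559) + 32994 = ((-8 + 1764 + 5329) - 6559) + 32994 = (7085 - 6559) + 32994 = 526 + 32994 = 33520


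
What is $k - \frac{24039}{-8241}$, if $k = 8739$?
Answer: $\frac{24014046}{2747} \approx 8741.9$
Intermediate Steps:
$k - \frac{24039}{-8241} = 8739 - \frac{24039}{-8241} = 8739 - - \frac{8013}{2747} = 8739 + \frac{8013}{2747} = \frac{24014046}{2747}$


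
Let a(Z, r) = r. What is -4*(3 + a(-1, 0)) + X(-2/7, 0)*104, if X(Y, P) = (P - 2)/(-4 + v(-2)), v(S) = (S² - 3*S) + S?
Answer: -64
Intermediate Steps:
v(S) = S² - 2*S
X(Y, P) = -½ + P/4 (X(Y, P) = (P - 2)/(-4 - 2*(-2 - 2)) = (-2 + P)/(-4 - 2*(-4)) = (-2 + P)/(-4 + 8) = (-2 + P)/4 = (-2 + P)*(¼) = -½ + P/4)
-4*(3 + a(-1, 0)) + X(-2/7, 0)*104 = -4*(3 + 0) + (-½ + (¼)*0)*104 = -4*3 + (-½ + 0)*104 = -12 - ½*104 = -12 - 52 = -64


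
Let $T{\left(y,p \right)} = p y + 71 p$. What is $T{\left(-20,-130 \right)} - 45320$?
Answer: $-51950$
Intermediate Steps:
$T{\left(y,p \right)} = 71 p + p y$
$T{\left(-20,-130 \right)} - 45320 = - 130 \left(71 - 20\right) - 45320 = \left(-130\right) 51 - 45320 = -6630 - 45320 = -51950$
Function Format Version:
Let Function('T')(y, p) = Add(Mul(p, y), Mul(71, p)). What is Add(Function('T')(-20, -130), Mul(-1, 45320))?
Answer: -51950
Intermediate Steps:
Function('T')(y, p) = Add(Mul(71, p), Mul(p, y))
Add(Function('T')(-20, -130), Mul(-1, 45320)) = Add(Mul(-130, Add(71, -20)), Mul(-1, 45320)) = Add(Mul(-130, 51), -45320) = Add(-6630, -45320) = -51950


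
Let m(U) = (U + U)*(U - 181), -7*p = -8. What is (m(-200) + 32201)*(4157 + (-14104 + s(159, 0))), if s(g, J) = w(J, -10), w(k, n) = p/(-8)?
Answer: -12853767630/7 ≈ -1.8363e+9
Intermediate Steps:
p = 8/7 (p = -⅐*(-8) = 8/7 ≈ 1.1429)
w(k, n) = -⅐ (w(k, n) = (8/7)/(-8) = (8/7)*(-⅛) = -⅐)
s(g, J) = -⅐
m(U) = 2*U*(-181 + U) (m(U) = (2*U)*(-181 + U) = 2*U*(-181 + U))
(m(-200) + 32201)*(4157 + (-14104 + s(159, 0))) = (2*(-200)*(-181 - 200) + 32201)*(4157 + (-14104 - ⅐)) = (2*(-200)*(-381) + 32201)*(4157 - 98729/7) = (152400 + 32201)*(-69630/7) = 184601*(-69630/7) = -12853767630/7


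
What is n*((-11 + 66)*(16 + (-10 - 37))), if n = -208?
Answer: 354640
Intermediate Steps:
n*((-11 + 66)*(16 + (-10 - 37))) = -208*(-11 + 66)*(16 + (-10 - 37)) = -11440*(16 - 47) = -11440*(-31) = -208*(-1705) = 354640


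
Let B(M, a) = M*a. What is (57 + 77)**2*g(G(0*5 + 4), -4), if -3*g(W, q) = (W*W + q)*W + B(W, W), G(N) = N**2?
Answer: -76995328/3 ≈ -2.5665e+7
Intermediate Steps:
g(W, q) = -W**2/3 - W*(q + W**2)/3 (g(W, q) = -((W*W + q)*W + W*W)/3 = -((W**2 + q)*W + W**2)/3 = -((q + W**2)*W + W**2)/3 = -(W*(q + W**2) + W**2)/3 = -(W**2 + W*(q + W**2))/3 = -W**2/3 - W*(q + W**2)/3)
(57 + 77)**2*g(G(0*5 + 4), -4) = (57 + 77)**2*((0*5 + 4)**2*(-(0*5 + 4)**2 - 1*(-4) - ((0*5 + 4)**2)**2)/3) = 134**2*((0 + 4)**2*(-(0 + 4)**2 + 4 - ((0 + 4)**2)**2)/3) = 17956*((1/3)*4**2*(-1*4**2 + 4 - (4**2)**2)) = 17956*((1/3)*16*(-1*16 + 4 - 1*16**2)) = 17956*((1/3)*16*(-16 + 4 - 1*256)) = 17956*((1/3)*16*(-16 + 4 - 256)) = 17956*((1/3)*16*(-268)) = 17956*(-4288/3) = -76995328/3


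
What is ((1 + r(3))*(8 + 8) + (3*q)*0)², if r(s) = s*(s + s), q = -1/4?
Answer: 92416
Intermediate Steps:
q = -¼ (q = -1*¼ = -¼ ≈ -0.25000)
r(s) = 2*s² (r(s) = s*(2*s) = 2*s²)
((1 + r(3))*(8 + 8) + (3*q)*0)² = ((1 + 2*3²)*(8 + 8) + (3*(-¼))*0)² = ((1 + 2*9)*16 - ¾*0)² = ((1 + 18)*16 + 0)² = (19*16 + 0)² = (304 + 0)² = 304² = 92416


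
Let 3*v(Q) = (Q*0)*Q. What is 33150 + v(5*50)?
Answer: 33150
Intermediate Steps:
v(Q) = 0 (v(Q) = ((Q*0)*Q)/3 = (0*Q)/3 = (⅓)*0 = 0)
33150 + v(5*50) = 33150 + 0 = 33150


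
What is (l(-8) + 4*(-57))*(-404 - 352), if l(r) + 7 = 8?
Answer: 171612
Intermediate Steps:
l(r) = 1 (l(r) = -7 + 8 = 1)
(l(-8) + 4*(-57))*(-404 - 352) = (1 + 4*(-57))*(-404 - 352) = (1 - 228)*(-756) = -227*(-756) = 171612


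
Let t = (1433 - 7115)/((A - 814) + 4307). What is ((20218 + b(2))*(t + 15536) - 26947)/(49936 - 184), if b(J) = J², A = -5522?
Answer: 212503036903/33648936 ≈ 6315.3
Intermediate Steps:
t = 5682/2029 (t = (1433 - 7115)/((-5522 - 814) + 4307) = -5682/(-6336 + 4307) = -5682/(-2029) = -5682*(-1/2029) = 5682/2029 ≈ 2.8004)
((20218 + b(2))*(t + 15536) - 26947)/(49936 - 184) = ((20218 + 2²)*(5682/2029 + 15536) - 26947)/(49936 - 184) = ((20218 + 4)*(31528226/2029) - 26947)/49752 = (20222*(31528226/2029) - 26947)*(1/49752) = (637563786172/2029 - 26947)*(1/49752) = (637509110709/2029)*(1/49752) = 212503036903/33648936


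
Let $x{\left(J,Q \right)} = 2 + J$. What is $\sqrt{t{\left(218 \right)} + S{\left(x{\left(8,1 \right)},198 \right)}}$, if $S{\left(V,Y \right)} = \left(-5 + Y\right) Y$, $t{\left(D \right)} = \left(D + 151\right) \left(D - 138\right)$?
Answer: $3 \sqrt{7526} \approx 260.26$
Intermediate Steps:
$t{\left(D \right)} = \left(-138 + D\right) \left(151 + D\right)$ ($t{\left(D \right)} = \left(151 + D\right) \left(-138 + D\right) = \left(-138 + D\right) \left(151 + D\right)$)
$S{\left(V,Y \right)} = Y \left(-5 + Y\right)$
$\sqrt{t{\left(218 \right)} + S{\left(x{\left(8,1 \right)},198 \right)}} = \sqrt{\left(-20838 + 218^{2} + 13 \cdot 218\right) + 198 \left(-5 + 198\right)} = \sqrt{\left(-20838 + 47524 + 2834\right) + 198 \cdot 193} = \sqrt{29520 + 38214} = \sqrt{67734} = 3 \sqrt{7526}$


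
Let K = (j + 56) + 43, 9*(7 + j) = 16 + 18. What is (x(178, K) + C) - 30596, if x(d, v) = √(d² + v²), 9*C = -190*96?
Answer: -97868/3 + 2*√827362/9 ≈ -32421.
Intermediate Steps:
j = -29/9 (j = -7 + (16 + 18)/9 = -7 + (⅑)*34 = -7 + 34/9 = -29/9 ≈ -3.2222)
K = 862/9 (K = (-29/9 + 56) + 43 = 475/9 + 43 = 862/9 ≈ 95.778)
C = -6080/3 (C = (-190*96)/9 = (⅑)*(-18240) = -6080/3 ≈ -2026.7)
(x(178, K) + C) - 30596 = (√(178² + (862/9)²) - 6080/3) - 30596 = (√(31684 + 743044/81) - 6080/3) - 30596 = (√(3309448/81) - 6080/3) - 30596 = (2*√827362/9 - 6080/3) - 30596 = (-6080/3 + 2*√827362/9) - 30596 = -97868/3 + 2*√827362/9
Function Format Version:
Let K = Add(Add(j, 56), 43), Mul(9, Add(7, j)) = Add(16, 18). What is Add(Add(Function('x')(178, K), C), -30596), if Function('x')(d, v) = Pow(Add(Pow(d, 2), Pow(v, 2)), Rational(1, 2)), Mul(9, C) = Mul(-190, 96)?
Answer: Add(Rational(-97868, 3), Mul(Rational(2, 9), Pow(827362, Rational(1, 2)))) ≈ -32421.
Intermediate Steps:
j = Rational(-29, 9) (j = Add(-7, Mul(Rational(1, 9), Add(16, 18))) = Add(-7, Mul(Rational(1, 9), 34)) = Add(-7, Rational(34, 9)) = Rational(-29, 9) ≈ -3.2222)
K = Rational(862, 9) (K = Add(Add(Rational(-29, 9), 56), 43) = Add(Rational(475, 9), 43) = Rational(862, 9) ≈ 95.778)
C = Rational(-6080, 3) (C = Mul(Rational(1, 9), Mul(-190, 96)) = Mul(Rational(1, 9), -18240) = Rational(-6080, 3) ≈ -2026.7)
Add(Add(Function('x')(178, K), C), -30596) = Add(Add(Pow(Add(Pow(178, 2), Pow(Rational(862, 9), 2)), Rational(1, 2)), Rational(-6080, 3)), -30596) = Add(Add(Pow(Add(31684, Rational(743044, 81)), Rational(1, 2)), Rational(-6080, 3)), -30596) = Add(Add(Pow(Rational(3309448, 81), Rational(1, 2)), Rational(-6080, 3)), -30596) = Add(Add(Mul(Rational(2, 9), Pow(827362, Rational(1, 2))), Rational(-6080, 3)), -30596) = Add(Add(Rational(-6080, 3), Mul(Rational(2, 9), Pow(827362, Rational(1, 2)))), -30596) = Add(Rational(-97868, 3), Mul(Rational(2, 9), Pow(827362, Rational(1, 2))))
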